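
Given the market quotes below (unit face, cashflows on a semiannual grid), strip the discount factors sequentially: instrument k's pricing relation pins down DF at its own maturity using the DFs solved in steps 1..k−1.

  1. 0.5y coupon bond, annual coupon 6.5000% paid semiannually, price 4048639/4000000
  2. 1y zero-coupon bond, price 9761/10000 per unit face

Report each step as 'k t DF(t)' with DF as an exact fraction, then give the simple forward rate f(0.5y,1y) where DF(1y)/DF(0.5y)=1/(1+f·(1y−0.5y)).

step 1 [0.5y] bond c/2=13/400: DF=(4048639/4000000 − 13/400·(0))/(1+13/400) = 9803/10000 ≈ 0.980300
step 2 [1y] zero: DF = P = 9761/10000 ≈ 0.976100

1 1/2 9803/10000
2 1 9761/10000
f(0.5y,1y) = ((9803/10000)/(9761/10000) − 1)/(1/2) = 84/9761 ≈ 0.8606%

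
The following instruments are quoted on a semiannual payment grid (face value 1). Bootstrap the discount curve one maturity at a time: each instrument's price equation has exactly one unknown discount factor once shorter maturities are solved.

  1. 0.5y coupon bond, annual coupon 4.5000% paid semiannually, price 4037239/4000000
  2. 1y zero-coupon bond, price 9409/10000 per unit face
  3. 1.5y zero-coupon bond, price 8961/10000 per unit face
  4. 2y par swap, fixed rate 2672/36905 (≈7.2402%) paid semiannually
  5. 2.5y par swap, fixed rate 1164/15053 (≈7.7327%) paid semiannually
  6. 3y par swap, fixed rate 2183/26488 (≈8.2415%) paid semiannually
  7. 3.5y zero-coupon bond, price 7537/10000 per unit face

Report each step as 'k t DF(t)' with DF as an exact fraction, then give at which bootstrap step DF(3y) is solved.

step 1 [0.5y] bond c/2=9/400: DF=(4037239/4000000 − 9/400·(0))/(1+9/400) = 9871/10000 ≈ 0.987100
step 2 [1y] zero: DF = P = 9409/10000 ≈ 0.940900
step 3 [1.5y] zero: DF = P = 8961/10000 ≈ 0.896100
step 4 [2y] swap r/2=1336/36905: DF=(1 − 1336/36905·(0.987100+0.940900+0.896100))/(1+1336/36905) = 1083/1250 ≈ 0.866400
step 5 [2.5y] swap r/2=582/15053: DF=(1 − 582/15053·(0.987100+0.940900+0.896100+0.866400))/(1+582/15053) = 4127/5000 ≈ 0.825400
step 6 [3y] swap r/2=2183/52976: DF=(1 − 2183/52976·(0.987100+0.940900+0.896100+0.866400+0.825400))/(1+2183/52976) = 7817/10000 ≈ 0.781700
step 7 [3.5y] zero: DF = P = 7537/10000 ≈ 0.753700

1 1/2 9871/10000
2 1 9409/10000
3 3/2 8961/10000
4 2 1083/1250
5 5/2 4127/5000
6 3 7817/10000
7 7/2 7537/10000
DF(3y) is solved at step 6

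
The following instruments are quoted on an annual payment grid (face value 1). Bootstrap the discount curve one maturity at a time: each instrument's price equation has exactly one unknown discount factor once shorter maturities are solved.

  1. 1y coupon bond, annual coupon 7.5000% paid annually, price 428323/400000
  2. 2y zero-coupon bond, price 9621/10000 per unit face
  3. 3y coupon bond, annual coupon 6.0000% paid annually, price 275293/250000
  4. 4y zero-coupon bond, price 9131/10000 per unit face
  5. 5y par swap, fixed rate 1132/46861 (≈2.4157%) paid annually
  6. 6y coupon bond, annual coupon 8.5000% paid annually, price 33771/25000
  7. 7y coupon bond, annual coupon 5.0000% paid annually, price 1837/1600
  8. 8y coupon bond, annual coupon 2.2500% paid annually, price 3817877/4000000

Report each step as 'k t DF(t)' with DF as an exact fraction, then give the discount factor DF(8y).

1 1 9961/10000
2 2 9621/10000
3 3 116/125
4 4 9131/10000
5 5 2217/2500
6 6 8779/10000
7 7 1657/2000
8 8 991/1250
DF(8y) = 991/1250 ≈ 0.792800

step 1 [1y] bond c/1=3/40: DF=(428323/400000 − 3/40·(0))/(1+3/40) = 9961/10000 ≈ 0.996100
step 2 [2y] zero: DF = P = 9621/10000 ≈ 0.962100
step 3 [3y] bond c/1=3/50: DF=(275293/250000 − 3/50·(0.996100+0.962100))/(1+3/50) = 116/125 ≈ 0.928000
step 4 [4y] zero: DF = P = 9131/10000 ≈ 0.913100
step 5 [5y] swap r/1=1132/46861: DF=(1 − 1132/46861·(0.996100+0.962100+0.928000+0.913100))/(1+1132/46861) = 2217/2500 ≈ 0.886800
step 6 [6y] bond c/1=17/200: DF=(33771/25000 − 17/200·(0.996100+0.962100+0.928000+0.913100+0.886800))/(1+17/200) = 8779/10000 ≈ 0.877900
step 7 [7y] bond c/1=1/20: DF=(1837/1600 − 1/20·(0.996100+0.962100+0.928000+0.913100+0.886800+0.877900))/(1+1/20) = 1657/2000 ≈ 0.828500
step 8 [8y] bond c/1=9/400: DF=(3817877/4000000 − 9/400·(0.996100+0.962100+0.928000+0.913100+0.886800+0.877900+0.828500))/(1+9/400) = 991/1250 ≈ 0.792800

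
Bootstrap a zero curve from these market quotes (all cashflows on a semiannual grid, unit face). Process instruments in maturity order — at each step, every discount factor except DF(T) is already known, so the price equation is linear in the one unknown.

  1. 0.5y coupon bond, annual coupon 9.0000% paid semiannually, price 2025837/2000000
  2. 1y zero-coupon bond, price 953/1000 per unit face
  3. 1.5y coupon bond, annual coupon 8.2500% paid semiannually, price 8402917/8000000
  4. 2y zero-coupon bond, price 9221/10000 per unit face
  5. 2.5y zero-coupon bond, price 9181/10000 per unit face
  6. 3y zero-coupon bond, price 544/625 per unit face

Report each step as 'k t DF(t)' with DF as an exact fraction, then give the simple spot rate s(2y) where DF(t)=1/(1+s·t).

step 1 [0.5y] bond c/2=9/200: DF=(2025837/2000000 − 9/200·(0))/(1+9/200) = 9693/10000 ≈ 0.969300
step 2 [1y] zero: DF = P = 953/1000 ≈ 0.953000
step 3 [1.5y] bond c/2=33/800: DF=(8402917/8000000 − 33/800·(0.969300+0.953000))/(1+33/800) = 4663/5000 ≈ 0.932600
step 4 [2y] zero: DF = P = 9221/10000 ≈ 0.922100
step 5 [2.5y] zero: DF = P = 9181/10000 ≈ 0.918100
step 6 [3y] zero: DF = P = 544/625 ≈ 0.870400

1 1/2 9693/10000
2 1 953/1000
3 3/2 4663/5000
4 2 9221/10000
5 5/2 9181/10000
6 3 544/625
s(2y) = (1/(9221/10000) − 1)/(2) = 779/18442 ≈ 4.2241%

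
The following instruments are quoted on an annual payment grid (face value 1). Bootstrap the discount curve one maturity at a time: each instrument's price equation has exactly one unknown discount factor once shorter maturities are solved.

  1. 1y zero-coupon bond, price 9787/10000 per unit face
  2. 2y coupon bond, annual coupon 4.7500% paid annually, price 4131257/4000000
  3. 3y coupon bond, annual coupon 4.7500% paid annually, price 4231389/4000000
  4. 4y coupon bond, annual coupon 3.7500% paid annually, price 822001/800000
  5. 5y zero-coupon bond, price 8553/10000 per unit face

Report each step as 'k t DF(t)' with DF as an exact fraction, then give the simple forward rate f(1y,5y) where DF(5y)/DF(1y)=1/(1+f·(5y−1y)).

step 1 [1y] zero: DF = P = 9787/10000 ≈ 0.978700
step 2 [2y] bond c/1=19/400: DF=(4131257/4000000 − 19/400·(0.978700))/(1+19/400) = 1177/1250 ≈ 0.941600
step 3 [3y] bond c/1=19/400: DF=(4231389/4000000 − 19/400·(0.978700+0.941600))/(1+19/400) = 2307/2500 ≈ 0.922800
step 4 [4y] bond c/1=3/80: DF=(822001/800000 − 3/80·(0.978700+0.941600+0.922800))/(1+3/80) = 2219/2500 ≈ 0.887600
step 5 [5y] zero: DF = P = 8553/10000 ≈ 0.855300

1 1 9787/10000
2 2 1177/1250
3 3 2307/2500
4 4 2219/2500
5 5 8553/10000
f(1y,5y) = ((9787/10000)/(8553/10000) − 1)/(4) = 617/17106 ≈ 3.6069%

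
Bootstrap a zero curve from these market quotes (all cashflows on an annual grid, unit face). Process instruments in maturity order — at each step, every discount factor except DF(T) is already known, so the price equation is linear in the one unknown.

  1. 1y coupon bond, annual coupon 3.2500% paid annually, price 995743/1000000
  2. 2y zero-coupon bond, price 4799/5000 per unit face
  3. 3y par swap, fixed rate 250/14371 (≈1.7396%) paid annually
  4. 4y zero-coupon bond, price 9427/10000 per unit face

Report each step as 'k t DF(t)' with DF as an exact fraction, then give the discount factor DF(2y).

1 1 2411/2500
2 2 4799/5000
3 3 19/20
4 4 9427/10000
DF(2y) = 4799/5000 ≈ 0.959800

step 1 [1y] bond c/1=13/400: DF=(995743/1000000 − 13/400·(0))/(1+13/400) = 2411/2500 ≈ 0.964400
step 2 [2y] zero: DF = P = 4799/5000 ≈ 0.959800
step 3 [3y] swap r/1=250/14371: DF=(1 − 250/14371·(0.964400+0.959800))/(1+250/14371) = 19/20 ≈ 0.950000
step 4 [4y] zero: DF = P = 9427/10000 ≈ 0.942700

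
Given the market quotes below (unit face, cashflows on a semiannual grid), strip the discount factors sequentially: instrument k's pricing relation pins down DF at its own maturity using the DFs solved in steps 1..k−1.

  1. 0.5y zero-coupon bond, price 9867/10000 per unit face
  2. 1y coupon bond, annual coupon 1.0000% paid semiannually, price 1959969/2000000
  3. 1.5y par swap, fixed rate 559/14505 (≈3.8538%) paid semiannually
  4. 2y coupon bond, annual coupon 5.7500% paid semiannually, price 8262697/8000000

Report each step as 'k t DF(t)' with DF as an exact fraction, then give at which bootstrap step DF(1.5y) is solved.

step 1 [0.5y] zero: DF = P = 9867/10000 ≈ 0.986700
step 2 [1y] bond c/2=1/200: DF=(1959969/2000000 − 1/200·(0.986700))/(1+1/200) = 4851/5000 ≈ 0.970200
step 3 [1.5y] swap r/2=559/29010: DF=(1 − 559/29010·(0.986700+0.970200))/(1+559/29010) = 9441/10000 ≈ 0.944100
step 4 [2y] bond c/2=23/800: DF=(8262697/8000000 − 23/800·(0.986700+0.970200+0.944100))/(1+23/800) = 9229/10000 ≈ 0.922900

1 1/2 9867/10000
2 1 4851/5000
3 3/2 9441/10000
4 2 9229/10000
DF(1.5y) is solved at step 3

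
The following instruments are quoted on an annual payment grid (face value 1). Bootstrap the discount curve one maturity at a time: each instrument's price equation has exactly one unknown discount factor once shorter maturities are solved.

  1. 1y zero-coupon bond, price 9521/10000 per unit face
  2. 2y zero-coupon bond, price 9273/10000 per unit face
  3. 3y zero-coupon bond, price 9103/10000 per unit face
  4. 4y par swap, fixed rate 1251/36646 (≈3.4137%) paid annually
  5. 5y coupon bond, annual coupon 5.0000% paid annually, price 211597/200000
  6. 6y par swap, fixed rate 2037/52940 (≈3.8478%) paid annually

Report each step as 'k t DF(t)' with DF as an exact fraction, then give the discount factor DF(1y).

1 1 9521/10000
2 2 9273/10000
3 3 9103/10000
4 4 8749/10000
5 5 8331/10000
6 6 7963/10000
DF(1y) = 9521/10000 ≈ 0.952100

step 1 [1y] zero: DF = P = 9521/10000 ≈ 0.952100
step 2 [2y] zero: DF = P = 9273/10000 ≈ 0.927300
step 3 [3y] zero: DF = P = 9103/10000 ≈ 0.910300
step 4 [4y] swap r/1=1251/36646: DF=(1 − 1251/36646·(0.952100+0.927300+0.910300))/(1+1251/36646) = 8749/10000 ≈ 0.874900
step 5 [5y] bond c/1=1/20: DF=(211597/200000 − 1/20·(0.952100+0.927300+0.910300+0.874900))/(1+1/20) = 8331/10000 ≈ 0.833100
step 6 [6y] swap r/1=2037/52940: DF=(1 − 2037/52940·(0.952100+0.927300+0.910300+0.874900+0.833100))/(1+2037/52940) = 7963/10000 ≈ 0.796300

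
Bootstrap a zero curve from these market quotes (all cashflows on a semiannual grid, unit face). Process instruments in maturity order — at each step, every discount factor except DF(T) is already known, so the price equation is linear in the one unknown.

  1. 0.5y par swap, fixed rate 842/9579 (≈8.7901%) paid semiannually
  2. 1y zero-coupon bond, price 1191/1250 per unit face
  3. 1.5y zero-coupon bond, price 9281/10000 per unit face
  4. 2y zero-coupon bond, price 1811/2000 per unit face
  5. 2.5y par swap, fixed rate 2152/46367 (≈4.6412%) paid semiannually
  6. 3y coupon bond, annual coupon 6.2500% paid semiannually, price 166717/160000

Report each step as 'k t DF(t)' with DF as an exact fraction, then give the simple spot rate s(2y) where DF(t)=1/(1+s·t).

1 1/2 9579/10000
2 1 1191/1250
3 3/2 9281/10000
4 2 1811/2000
5 5/2 2231/2500
6 3 8699/10000
s(2y) = (1/(1811/2000) − 1)/(2) = 189/3622 ≈ 5.2181%

step 1 [0.5y] swap r/2=421/9579: DF=(1 − 421/9579·(0))/(1+421/9579) = 9579/10000 ≈ 0.957900
step 2 [1y] zero: DF = P = 1191/1250 ≈ 0.952800
step 3 [1.5y] zero: DF = P = 9281/10000 ≈ 0.928100
step 4 [2y] zero: DF = P = 1811/2000 ≈ 0.905500
step 5 [2.5y] swap r/2=1076/46367: DF=(1 − 1076/46367·(0.957900+0.952800+0.928100+0.905500))/(1+1076/46367) = 2231/2500 ≈ 0.892400
step 6 [3y] bond c/2=1/32: DF=(166717/160000 − 1/32·(0.957900+0.952800+0.928100+0.905500+0.892400))/(1+1/32) = 8699/10000 ≈ 0.869900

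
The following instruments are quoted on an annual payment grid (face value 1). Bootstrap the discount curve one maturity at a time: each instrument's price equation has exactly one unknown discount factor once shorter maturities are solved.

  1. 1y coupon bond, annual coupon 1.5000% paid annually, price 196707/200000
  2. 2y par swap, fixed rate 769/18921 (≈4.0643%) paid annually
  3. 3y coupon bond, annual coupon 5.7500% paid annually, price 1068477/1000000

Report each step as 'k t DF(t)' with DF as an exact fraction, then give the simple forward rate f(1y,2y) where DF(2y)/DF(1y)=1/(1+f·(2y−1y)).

step 1 [1y] bond c/1=3/200: DF=(196707/200000 − 3/200·(0))/(1+3/200) = 969/1000 ≈ 0.969000
step 2 [2y] swap r/1=769/18921: DF=(1 − 769/18921·(0.969000))/(1+769/18921) = 9231/10000 ≈ 0.923100
step 3 [3y] bond c/1=23/400: DF=(1068477/1000000 − 23/400·(0.969000+0.923100))/(1+23/400) = 363/400 ≈ 0.907500

1 1 969/1000
2 2 9231/10000
3 3 363/400
f(1y,2y) = ((969/1000)/(9231/10000) − 1)/(1) = 9/181 ≈ 4.9724%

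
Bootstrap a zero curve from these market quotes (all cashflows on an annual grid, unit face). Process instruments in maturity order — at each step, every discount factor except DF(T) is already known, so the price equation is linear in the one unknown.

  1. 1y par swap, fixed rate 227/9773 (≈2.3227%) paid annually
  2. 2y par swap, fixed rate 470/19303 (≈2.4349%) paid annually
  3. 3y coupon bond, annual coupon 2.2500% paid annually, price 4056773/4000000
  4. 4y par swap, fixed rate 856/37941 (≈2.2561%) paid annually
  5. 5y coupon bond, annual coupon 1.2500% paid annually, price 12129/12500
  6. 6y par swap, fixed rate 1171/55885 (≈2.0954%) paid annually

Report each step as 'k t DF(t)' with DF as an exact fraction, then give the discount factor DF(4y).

1 1 9773/10000
2 2 953/1000
3 3 4747/5000
4 4 1143/1250
5 5 1823/2000
6 6 8829/10000
DF(4y) = 1143/1250 ≈ 0.914400

step 1 [1y] swap r/1=227/9773: DF=(1 − 227/9773·(0))/(1+227/9773) = 9773/10000 ≈ 0.977300
step 2 [2y] swap r/1=470/19303: DF=(1 − 470/19303·(0.977300))/(1+470/19303) = 953/1000 ≈ 0.953000
step 3 [3y] bond c/1=9/400: DF=(4056773/4000000 − 9/400·(0.977300+0.953000))/(1+9/400) = 4747/5000 ≈ 0.949400
step 4 [4y] swap r/1=856/37941: DF=(1 − 856/37941·(0.977300+0.953000+0.949400))/(1+856/37941) = 1143/1250 ≈ 0.914400
step 5 [5y] bond c/1=1/80: DF=(12129/12500 − 1/80·(0.977300+0.953000+0.949400+0.914400))/(1+1/80) = 1823/2000 ≈ 0.911500
step 6 [6y] swap r/1=1171/55885: DF=(1 − 1171/55885·(0.977300+0.953000+0.949400+0.914400+0.911500))/(1+1171/55885) = 8829/10000 ≈ 0.882900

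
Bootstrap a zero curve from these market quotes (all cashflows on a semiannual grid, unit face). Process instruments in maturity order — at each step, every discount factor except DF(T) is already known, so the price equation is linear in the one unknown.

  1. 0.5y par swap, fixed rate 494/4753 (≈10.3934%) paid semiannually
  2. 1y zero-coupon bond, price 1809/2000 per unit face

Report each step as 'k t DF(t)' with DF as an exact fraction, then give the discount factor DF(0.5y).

1 1/2 4753/5000
2 1 1809/2000
DF(0.5y) = 4753/5000 ≈ 0.950600

step 1 [0.5y] swap r/2=247/4753: DF=(1 − 247/4753·(0))/(1+247/4753) = 4753/5000 ≈ 0.950600
step 2 [1y] zero: DF = P = 1809/2000 ≈ 0.904500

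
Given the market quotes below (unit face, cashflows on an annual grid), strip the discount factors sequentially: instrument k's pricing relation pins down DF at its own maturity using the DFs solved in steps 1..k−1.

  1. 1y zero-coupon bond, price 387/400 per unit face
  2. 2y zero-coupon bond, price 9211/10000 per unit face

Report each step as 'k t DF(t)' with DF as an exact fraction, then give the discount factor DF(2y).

step 1 [1y] zero: DF = P = 387/400 ≈ 0.967500
step 2 [2y] zero: DF = P = 9211/10000 ≈ 0.921100

1 1 387/400
2 2 9211/10000
DF(2y) = 9211/10000 ≈ 0.921100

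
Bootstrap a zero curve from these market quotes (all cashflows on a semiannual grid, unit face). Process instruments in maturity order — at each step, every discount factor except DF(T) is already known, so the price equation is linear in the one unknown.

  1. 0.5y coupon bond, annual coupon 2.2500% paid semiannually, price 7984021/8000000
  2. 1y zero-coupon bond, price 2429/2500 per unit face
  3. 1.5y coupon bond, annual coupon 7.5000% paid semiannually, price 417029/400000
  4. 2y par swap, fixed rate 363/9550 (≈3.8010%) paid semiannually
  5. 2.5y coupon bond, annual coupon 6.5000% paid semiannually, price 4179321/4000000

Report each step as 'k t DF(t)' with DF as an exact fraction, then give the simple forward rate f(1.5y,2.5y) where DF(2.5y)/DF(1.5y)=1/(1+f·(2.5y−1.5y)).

step 1 [0.5y] bond c/2=9/800: DF=(7984021/8000000 − 9/800·(0))/(1+9/800) = 9869/10000 ≈ 0.986900
step 2 [1y] zero: DF = P = 2429/2500 ≈ 0.971600
step 3 [1.5y] bond c/2=3/80: DF=(417029/400000 − 3/80·(0.986900+0.971600))/(1+3/80) = 9341/10000 ≈ 0.934100
step 4 [2y] swap r/2=363/19100: DF=(1 − 363/19100·(0.986900+0.971600+0.934100))/(1+363/19100) = 4637/5000 ≈ 0.927400
step 5 [2.5y] bond c/2=13/400: DF=(4179321/4000000 − 13/400·(0.986900+0.971600+0.934100+0.927400))/(1+13/400) = 8917/10000 ≈ 0.891700

1 1/2 9869/10000
2 1 2429/2500
3 3/2 9341/10000
4 2 4637/5000
5 5/2 8917/10000
f(1.5y,2.5y) = ((9341/10000)/(8917/10000) − 1)/(1) = 424/8917 ≈ 4.7550%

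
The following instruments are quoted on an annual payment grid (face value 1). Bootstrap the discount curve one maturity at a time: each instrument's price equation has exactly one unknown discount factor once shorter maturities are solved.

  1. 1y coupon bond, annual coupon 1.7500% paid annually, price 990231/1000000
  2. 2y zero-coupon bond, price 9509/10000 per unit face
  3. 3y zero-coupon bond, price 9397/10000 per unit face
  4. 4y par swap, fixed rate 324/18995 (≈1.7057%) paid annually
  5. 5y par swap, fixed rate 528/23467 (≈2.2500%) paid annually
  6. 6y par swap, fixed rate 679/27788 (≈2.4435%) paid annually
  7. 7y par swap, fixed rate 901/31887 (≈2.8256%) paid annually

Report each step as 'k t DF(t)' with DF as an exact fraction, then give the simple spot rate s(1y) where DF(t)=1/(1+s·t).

1 1 2433/2500
2 2 9509/10000
3 3 9397/10000
4 4 1169/1250
5 5 559/625
6 6 4321/5000
7 7 4099/5000
s(1y) = (1/(2433/2500) − 1)/(1) = 67/2433 ≈ 2.7538%

step 1 [1y] bond c/1=7/400: DF=(990231/1000000 − 7/400·(0))/(1+7/400) = 2433/2500 ≈ 0.973200
step 2 [2y] zero: DF = P = 9509/10000 ≈ 0.950900
step 3 [3y] zero: DF = P = 9397/10000 ≈ 0.939700
step 4 [4y] swap r/1=324/18995: DF=(1 − 324/18995·(0.973200+0.950900+0.939700))/(1+324/18995) = 1169/1250 ≈ 0.935200
step 5 [5y] swap r/1=528/23467: DF=(1 − 528/23467·(0.973200+0.950900+0.939700+0.935200))/(1+528/23467) = 559/625 ≈ 0.894400
step 6 [6y] swap r/1=679/27788: DF=(1 − 679/27788·(0.973200+0.950900+0.939700+0.935200+0.894400))/(1+679/27788) = 4321/5000 ≈ 0.864200
step 7 [7y] swap r/1=901/31887: DF=(1 − 901/31887·(0.973200+0.950900+0.939700+0.935200+0.894400+0.864200))/(1+901/31887) = 4099/5000 ≈ 0.819800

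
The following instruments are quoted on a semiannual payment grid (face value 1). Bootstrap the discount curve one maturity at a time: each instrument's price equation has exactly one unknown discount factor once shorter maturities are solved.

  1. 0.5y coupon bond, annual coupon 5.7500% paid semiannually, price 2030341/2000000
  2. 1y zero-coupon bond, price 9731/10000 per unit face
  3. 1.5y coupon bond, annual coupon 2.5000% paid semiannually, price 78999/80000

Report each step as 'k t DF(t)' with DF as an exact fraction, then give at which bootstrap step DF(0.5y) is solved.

step 1 [0.5y] bond c/2=23/800: DF=(2030341/2000000 − 23/800·(0))/(1+23/800) = 2467/2500 ≈ 0.986800
step 2 [1y] zero: DF = P = 9731/10000 ≈ 0.973100
step 3 [1.5y] bond c/2=1/80: DF=(78999/80000 − 1/80·(0.986800+0.973100))/(1+1/80) = 9511/10000 ≈ 0.951100

1 1/2 2467/2500
2 1 9731/10000
3 3/2 9511/10000
DF(0.5y) is solved at step 1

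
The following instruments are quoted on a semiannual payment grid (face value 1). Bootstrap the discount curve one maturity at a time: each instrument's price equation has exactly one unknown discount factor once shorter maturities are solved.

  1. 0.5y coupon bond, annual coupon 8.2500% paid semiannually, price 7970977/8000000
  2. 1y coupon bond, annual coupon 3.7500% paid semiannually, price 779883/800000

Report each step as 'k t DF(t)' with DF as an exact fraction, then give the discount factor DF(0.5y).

step 1 [0.5y] bond c/2=33/800: DF=(7970977/8000000 − 33/800·(0))/(1+33/800) = 9569/10000 ≈ 0.956900
step 2 [1y] bond c/2=3/160: DF=(779883/800000 − 3/160·(0.956900))/(1+3/160) = 9393/10000 ≈ 0.939300

1 1/2 9569/10000
2 1 9393/10000
DF(0.5y) = 9569/10000 ≈ 0.956900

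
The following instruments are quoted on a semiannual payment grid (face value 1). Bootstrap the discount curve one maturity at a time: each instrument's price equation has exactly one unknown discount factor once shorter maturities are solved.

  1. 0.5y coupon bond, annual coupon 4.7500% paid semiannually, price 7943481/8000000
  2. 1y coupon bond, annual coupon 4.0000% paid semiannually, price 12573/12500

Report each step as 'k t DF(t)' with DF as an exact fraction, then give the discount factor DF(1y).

step 1 [0.5y] bond c/2=19/800: DF=(7943481/8000000 − 19/800·(0))/(1+19/800) = 9699/10000 ≈ 0.969900
step 2 [1y] bond c/2=1/50: DF=(12573/12500 − 1/50·(0.969900))/(1+1/50) = 9671/10000 ≈ 0.967100

1 1/2 9699/10000
2 1 9671/10000
DF(1y) = 9671/10000 ≈ 0.967100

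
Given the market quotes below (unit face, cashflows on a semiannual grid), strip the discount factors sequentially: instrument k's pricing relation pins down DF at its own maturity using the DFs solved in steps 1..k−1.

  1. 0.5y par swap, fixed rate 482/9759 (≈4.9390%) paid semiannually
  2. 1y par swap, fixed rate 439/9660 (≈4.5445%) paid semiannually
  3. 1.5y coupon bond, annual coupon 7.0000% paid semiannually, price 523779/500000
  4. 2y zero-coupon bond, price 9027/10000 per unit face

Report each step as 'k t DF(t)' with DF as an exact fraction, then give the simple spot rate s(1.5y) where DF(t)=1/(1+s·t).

step 1 [0.5y] swap r/2=241/9759: DF=(1 − 241/9759·(0))/(1+241/9759) = 9759/10000 ≈ 0.975900
step 2 [1y] swap r/2=439/19320: DF=(1 − 439/19320·(0.975900))/(1+439/19320) = 9561/10000 ≈ 0.956100
step 3 [1.5y] bond c/2=7/200: DF=(523779/500000 − 7/200·(0.975900+0.956100))/(1+7/200) = 2367/2500 ≈ 0.946800
step 4 [2y] zero: DF = P = 9027/10000 ≈ 0.902700

1 1/2 9759/10000
2 1 9561/10000
3 3/2 2367/2500
4 2 9027/10000
s(1.5y) = (1/(2367/2500) − 1)/(3/2) = 266/7101 ≈ 3.7460%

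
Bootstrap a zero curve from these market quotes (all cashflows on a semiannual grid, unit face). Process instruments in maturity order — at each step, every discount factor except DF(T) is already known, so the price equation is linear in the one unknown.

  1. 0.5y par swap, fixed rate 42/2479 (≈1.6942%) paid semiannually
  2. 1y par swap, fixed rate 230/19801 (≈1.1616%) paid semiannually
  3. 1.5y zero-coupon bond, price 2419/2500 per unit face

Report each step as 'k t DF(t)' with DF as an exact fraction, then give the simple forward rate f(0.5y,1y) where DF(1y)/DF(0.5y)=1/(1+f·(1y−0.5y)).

1 1/2 2479/2500
2 1 1977/2000
3 3/2 2419/2500
f(0.5y,1y) = ((2479/2500)/(1977/2000) − 1)/(1/2) = 62/9885 ≈ 0.6272%

step 1 [0.5y] swap r/2=21/2479: DF=(1 − 21/2479·(0))/(1+21/2479) = 2479/2500 ≈ 0.991600
step 2 [1y] swap r/2=115/19801: DF=(1 − 115/19801·(0.991600))/(1+115/19801) = 1977/2000 ≈ 0.988500
step 3 [1.5y] zero: DF = P = 2419/2500 ≈ 0.967600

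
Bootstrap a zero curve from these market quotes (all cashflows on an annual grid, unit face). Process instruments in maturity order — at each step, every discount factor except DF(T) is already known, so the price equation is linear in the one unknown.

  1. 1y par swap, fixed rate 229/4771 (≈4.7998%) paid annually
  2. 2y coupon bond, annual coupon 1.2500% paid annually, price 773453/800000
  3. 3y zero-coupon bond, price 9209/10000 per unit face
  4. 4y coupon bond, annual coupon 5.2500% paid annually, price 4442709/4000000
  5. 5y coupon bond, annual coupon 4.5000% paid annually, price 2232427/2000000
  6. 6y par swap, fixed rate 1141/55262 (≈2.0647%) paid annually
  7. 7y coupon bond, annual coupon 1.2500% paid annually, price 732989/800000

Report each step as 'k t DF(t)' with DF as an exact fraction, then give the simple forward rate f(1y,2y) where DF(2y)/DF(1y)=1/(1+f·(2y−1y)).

step 1 [1y] swap r/1=229/4771: DF=(1 − 229/4771·(0))/(1+229/4771) = 4771/5000 ≈ 0.954200
step 2 [2y] bond c/1=1/80: DF=(773453/800000 − 1/80·(0.954200))/(1+1/80) = 9431/10000 ≈ 0.943100
step 3 [3y] zero: DF = P = 9209/10000 ≈ 0.920900
step 4 [4y] bond c/1=21/400: DF=(4442709/4000000 − 21/400·(0.954200+0.943100+0.920900))/(1+21/400) = 9147/10000 ≈ 0.914700
step 5 [5y] bond c/1=9/200: DF=(2232427/2000000 − 9/200·(0.954200+0.943100+0.920900+0.914700))/(1+9/200) = 4537/5000 ≈ 0.907400
step 6 [6y] swap r/1=1141/55262: DF=(1 − 1141/55262·(0.954200+0.943100+0.920900+0.914700+0.907400))/(1+1141/55262) = 8859/10000 ≈ 0.885900
step 7 [7y] bond c/1=1/80: DF=(732989/800000 − 1/80·(0.954200+0.943100+0.920900+0.914700+0.907400+0.885900))/(1+1/80) = 8367/10000 ≈ 0.836700

1 1 4771/5000
2 2 9431/10000
3 3 9209/10000
4 4 9147/10000
5 5 4537/5000
6 6 8859/10000
7 7 8367/10000
f(1y,2y) = ((4771/5000)/(9431/10000) − 1)/(1) = 111/9431 ≈ 1.1770%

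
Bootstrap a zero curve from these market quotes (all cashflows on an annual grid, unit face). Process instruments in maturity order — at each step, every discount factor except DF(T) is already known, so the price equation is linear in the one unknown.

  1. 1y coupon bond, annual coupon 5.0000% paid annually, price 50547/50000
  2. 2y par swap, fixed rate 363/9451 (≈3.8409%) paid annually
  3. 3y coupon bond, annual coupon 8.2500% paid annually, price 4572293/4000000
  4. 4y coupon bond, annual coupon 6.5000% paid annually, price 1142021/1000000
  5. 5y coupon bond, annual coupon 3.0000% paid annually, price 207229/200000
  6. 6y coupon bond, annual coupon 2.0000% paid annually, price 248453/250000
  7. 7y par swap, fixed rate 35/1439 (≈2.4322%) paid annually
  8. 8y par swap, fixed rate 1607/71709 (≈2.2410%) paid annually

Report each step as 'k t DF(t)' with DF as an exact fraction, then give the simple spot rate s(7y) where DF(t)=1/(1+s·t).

step 1 [1y] bond c/1=1/20: DF=(50547/50000 − 1/20·(0))/(1+1/20) = 2407/2500 ≈ 0.962800
step 2 [2y] swap r/1=363/9451: DF=(1 − 363/9451·(0.962800))/(1+363/9451) = 4637/5000 ≈ 0.927400
step 3 [3y] bond c/1=33/400: DF=(4572293/4000000 − 33/400·(0.962800+0.927400))/(1+33/400) = 9119/10000 ≈ 0.911900
step 4 [4y] bond c/1=13/200: DF=(1142021/1000000 − 13/200·(0.962800+0.927400+0.911900))/(1+13/200) = 9013/10000 ≈ 0.901300
step 5 [5y] bond c/1=3/100: DF=(207229/200000 − 3/100·(0.962800+0.927400+0.911900+0.901300))/(1+3/100) = 8981/10000 ≈ 0.898100
step 6 [6y] bond c/1=1/50: DF=(248453/250000 − 1/50·(0.962800+0.927400+0.911900+0.901300+0.898100))/(1+1/50) = 8841/10000 ≈ 0.884100
step 7 [7y] swap r/1=35/1439: DF=(1 − 35/1439·(0.962800+0.927400+0.911900+0.901300+0.898100+0.884100))/(1+35/1439) = 423/500 ≈ 0.846000
step 8 [8y] swap r/1=1607/71709: DF=(1 − 1607/71709·(0.962800+0.927400+0.911900+0.901300+0.898100+0.884100+0.846000))/(1+1607/71709) = 8393/10000 ≈ 0.839300

1 1 2407/2500
2 2 4637/5000
3 3 9119/10000
4 4 9013/10000
5 5 8981/10000
6 6 8841/10000
7 7 423/500
8 8 8393/10000
s(7y) = (1/(423/500) − 1)/(7) = 11/423 ≈ 2.6005%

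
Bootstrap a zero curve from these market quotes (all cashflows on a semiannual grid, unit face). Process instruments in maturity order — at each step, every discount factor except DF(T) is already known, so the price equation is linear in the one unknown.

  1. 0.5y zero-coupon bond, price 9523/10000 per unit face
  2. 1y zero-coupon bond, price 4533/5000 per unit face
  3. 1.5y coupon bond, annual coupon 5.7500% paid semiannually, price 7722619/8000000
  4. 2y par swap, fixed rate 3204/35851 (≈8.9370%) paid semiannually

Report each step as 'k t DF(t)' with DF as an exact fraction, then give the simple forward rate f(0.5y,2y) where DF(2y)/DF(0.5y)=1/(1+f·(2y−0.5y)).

1 1/2 9523/10000
2 1 4533/5000
3 3/2 554/625
4 2 4199/5000
f(0.5y,2y) = ((9523/10000)/(4199/5000) − 1)/(3/2) = 375/4199 ≈ 8.9307%

step 1 [0.5y] zero: DF = P = 9523/10000 ≈ 0.952300
step 2 [1y] zero: DF = P = 4533/5000 ≈ 0.906600
step 3 [1.5y] bond c/2=23/800: DF=(7722619/8000000 − 23/800·(0.952300+0.906600))/(1+23/800) = 554/625 ≈ 0.886400
step 4 [2y] swap r/2=1602/35851: DF=(1 − 1602/35851·(0.952300+0.906600+0.886400))/(1+1602/35851) = 4199/5000 ≈ 0.839800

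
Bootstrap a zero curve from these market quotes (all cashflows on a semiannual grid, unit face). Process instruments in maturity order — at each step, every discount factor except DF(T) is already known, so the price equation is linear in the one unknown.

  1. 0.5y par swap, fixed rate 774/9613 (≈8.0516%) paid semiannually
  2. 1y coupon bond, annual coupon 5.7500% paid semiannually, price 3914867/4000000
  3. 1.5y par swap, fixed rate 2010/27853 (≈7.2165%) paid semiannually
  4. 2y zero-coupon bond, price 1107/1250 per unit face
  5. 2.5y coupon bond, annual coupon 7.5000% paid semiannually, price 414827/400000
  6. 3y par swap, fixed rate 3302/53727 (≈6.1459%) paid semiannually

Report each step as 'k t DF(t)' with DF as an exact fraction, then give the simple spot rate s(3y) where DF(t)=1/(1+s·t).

1 1/2 9613/10000
2 1 1849/2000
3 3/2 1799/2000
4 2 1107/1250
5 5/2 8669/10000
6 3 8349/10000
s(3y) = (1/(8349/10000) − 1)/(3) = 1651/25047 ≈ 6.5916%

step 1 [0.5y] swap r/2=387/9613: DF=(1 − 387/9613·(0))/(1+387/9613) = 9613/10000 ≈ 0.961300
step 2 [1y] bond c/2=23/800: DF=(3914867/4000000 − 23/800·(0.961300))/(1+23/800) = 1849/2000 ≈ 0.924500
step 3 [1.5y] swap r/2=1005/27853: DF=(1 − 1005/27853·(0.961300+0.924500))/(1+1005/27853) = 1799/2000 ≈ 0.899500
step 4 [2y] zero: DF = P = 1107/1250 ≈ 0.885600
step 5 [2.5y] bond c/2=3/80: DF=(414827/400000 − 3/80·(0.961300+0.924500+0.899500+0.885600))/(1+3/80) = 8669/10000 ≈ 0.866900
step 6 [3y] swap r/2=1651/53727: DF=(1 − 1651/53727·(0.961300+0.924500+0.899500+0.885600+0.866900))/(1+1651/53727) = 8349/10000 ≈ 0.834900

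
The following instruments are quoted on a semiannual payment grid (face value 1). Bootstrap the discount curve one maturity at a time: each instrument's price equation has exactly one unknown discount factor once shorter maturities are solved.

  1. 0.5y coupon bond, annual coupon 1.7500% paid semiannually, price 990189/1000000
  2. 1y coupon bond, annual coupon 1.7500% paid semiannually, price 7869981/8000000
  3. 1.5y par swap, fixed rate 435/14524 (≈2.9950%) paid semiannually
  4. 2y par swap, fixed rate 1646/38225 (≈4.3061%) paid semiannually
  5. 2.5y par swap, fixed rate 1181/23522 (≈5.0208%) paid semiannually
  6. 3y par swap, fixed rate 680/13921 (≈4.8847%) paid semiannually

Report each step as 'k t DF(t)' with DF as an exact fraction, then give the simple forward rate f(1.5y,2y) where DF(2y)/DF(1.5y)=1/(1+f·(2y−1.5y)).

1 1/2 1227/1250
2 1 9667/10000
3 3/2 1913/2000
4 2 9177/10000
5 5/2 8819/10000
6 3 108/125
f(1.5y,2y) = ((1913/2000)/(9177/10000) − 1)/(1/2) = 776/9177 ≈ 8.4559%

step 1 [0.5y] bond c/2=7/800: DF=(990189/1000000 − 7/800·(0))/(1+7/800) = 1227/1250 ≈ 0.981600
step 2 [1y] bond c/2=7/800: DF=(7869981/8000000 − 7/800·(0.981600))/(1+7/800) = 9667/10000 ≈ 0.966700
step 3 [1.5y] swap r/2=435/29048: DF=(1 − 435/29048·(0.981600+0.966700))/(1+435/29048) = 1913/2000 ≈ 0.956500
step 4 [2y] swap r/2=823/38225: DF=(1 − 823/38225·(0.981600+0.966700+0.956500))/(1+823/38225) = 9177/10000 ≈ 0.917700
step 5 [2.5y] swap r/2=1181/47044: DF=(1 − 1181/47044·(0.981600+0.966700+0.956500+0.917700))/(1+1181/47044) = 8819/10000 ≈ 0.881900
step 6 [3y] swap r/2=340/13921: DF=(1 − 340/13921·(0.981600+0.966700+0.956500+0.917700+0.881900))/(1+340/13921) = 108/125 ≈ 0.864000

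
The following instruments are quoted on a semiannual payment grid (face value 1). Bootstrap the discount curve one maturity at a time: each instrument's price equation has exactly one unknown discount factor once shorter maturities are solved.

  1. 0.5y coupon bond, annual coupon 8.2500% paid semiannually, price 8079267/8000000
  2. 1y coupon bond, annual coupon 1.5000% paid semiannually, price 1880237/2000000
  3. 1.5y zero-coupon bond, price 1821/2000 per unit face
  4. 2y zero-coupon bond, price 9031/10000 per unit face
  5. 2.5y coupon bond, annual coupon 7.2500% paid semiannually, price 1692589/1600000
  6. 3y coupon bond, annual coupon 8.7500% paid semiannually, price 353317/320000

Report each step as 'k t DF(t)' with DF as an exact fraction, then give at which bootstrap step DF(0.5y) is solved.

step 1 [0.5y] bond c/2=33/800: DF=(8079267/8000000 − 33/800·(0))/(1+33/800) = 9699/10000 ≈ 0.969900
step 2 [1y] bond c/2=3/400: DF=(1880237/2000000 − 3/400·(0.969900))/(1+3/400) = 9259/10000 ≈ 0.925900
step 3 [1.5y] zero: DF = P = 1821/2000 ≈ 0.910500
step 4 [2y] zero: DF = P = 9031/10000 ≈ 0.903100
step 5 [2.5y] bond c/2=29/800: DF=(1692589/1600000 − 29/800·(0.969900+0.925900+0.910500+0.903100))/(1+29/800) = 8911/10000 ≈ 0.891100
step 6 [3y] bond c/2=7/160: DF=(353317/320000 − 7/160·(0.969900+0.925900+0.910500+0.903100+0.891100))/(1+7/160) = 173/200 ≈ 0.865000

1 1/2 9699/10000
2 1 9259/10000
3 3/2 1821/2000
4 2 9031/10000
5 5/2 8911/10000
6 3 173/200
DF(0.5y) is solved at step 1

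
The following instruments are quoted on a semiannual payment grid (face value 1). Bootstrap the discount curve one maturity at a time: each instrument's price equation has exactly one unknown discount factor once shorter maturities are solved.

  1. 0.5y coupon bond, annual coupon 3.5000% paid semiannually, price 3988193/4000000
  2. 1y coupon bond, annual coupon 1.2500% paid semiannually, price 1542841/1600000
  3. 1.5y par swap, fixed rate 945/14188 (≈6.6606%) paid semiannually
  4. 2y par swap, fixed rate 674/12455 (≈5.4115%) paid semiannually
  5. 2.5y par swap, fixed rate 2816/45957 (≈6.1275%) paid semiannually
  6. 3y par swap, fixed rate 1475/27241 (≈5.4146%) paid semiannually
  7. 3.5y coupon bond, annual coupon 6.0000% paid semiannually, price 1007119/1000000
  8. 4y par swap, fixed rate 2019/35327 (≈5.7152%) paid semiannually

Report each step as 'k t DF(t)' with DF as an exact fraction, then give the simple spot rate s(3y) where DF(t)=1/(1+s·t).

1 1/2 9799/10000
2 1 4761/5000
3 3/2 1811/2000
4 2 8989/10000
5 5/2 537/625
6 3 341/400
7 7/2 8191/10000
8 4 7981/10000
s(3y) = (1/(341/400) − 1)/(3) = 59/1023 ≈ 5.7674%

step 1 [0.5y] bond c/2=7/400: DF=(3988193/4000000 − 7/400·(0))/(1+7/400) = 9799/10000 ≈ 0.979900
step 2 [1y] bond c/2=1/160: DF=(1542841/1600000 − 1/160·(0.979900))/(1+1/160) = 4761/5000 ≈ 0.952200
step 3 [1.5y] swap r/2=945/28376: DF=(1 − 945/28376·(0.979900+0.952200))/(1+945/28376) = 1811/2000 ≈ 0.905500
step 4 [2y] swap r/2=337/12455: DF=(1 − 337/12455·(0.979900+0.952200+0.905500))/(1+337/12455) = 8989/10000 ≈ 0.898900
step 5 [2.5y] swap r/2=1408/45957: DF=(1 − 1408/45957·(0.979900+0.952200+0.905500+0.898900))/(1+1408/45957) = 537/625 ≈ 0.859200
step 6 [3y] swap r/2=1475/54482: DF=(1 − 1475/54482·(0.979900+0.952200+0.905500+0.898900+0.859200))/(1+1475/54482) = 341/400 ≈ 0.852500
step 7 [3.5y] bond c/2=3/100: DF=(1007119/1000000 − 3/100·(0.979900+0.952200+0.905500+0.898900+0.859200+0.852500))/(1+3/100) = 8191/10000 ≈ 0.819100
step 8 [4y] swap r/2=2019/70654: DF=(1 − 2019/70654·(0.979900+0.952200+0.905500+0.898900+0.859200+0.852500+0.819100))/(1+2019/70654) = 7981/10000 ≈ 0.798100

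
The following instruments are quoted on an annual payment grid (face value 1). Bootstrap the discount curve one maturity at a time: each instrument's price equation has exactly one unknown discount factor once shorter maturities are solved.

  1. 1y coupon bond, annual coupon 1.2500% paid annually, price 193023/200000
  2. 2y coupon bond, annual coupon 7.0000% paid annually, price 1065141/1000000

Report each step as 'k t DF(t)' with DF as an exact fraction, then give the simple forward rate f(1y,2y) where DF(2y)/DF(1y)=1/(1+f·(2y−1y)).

step 1 [1y] bond c/1=1/80: DF=(193023/200000 − 1/80·(0))/(1+1/80) = 2383/2500 ≈ 0.953200
step 2 [2y] bond c/1=7/100: DF=(1065141/1000000 − 7/100·(0.953200))/(1+7/100) = 9331/10000 ≈ 0.933100

1 1 2383/2500
2 2 9331/10000
f(1y,2y) = ((2383/2500)/(9331/10000) − 1)/(1) = 201/9331 ≈ 2.1541%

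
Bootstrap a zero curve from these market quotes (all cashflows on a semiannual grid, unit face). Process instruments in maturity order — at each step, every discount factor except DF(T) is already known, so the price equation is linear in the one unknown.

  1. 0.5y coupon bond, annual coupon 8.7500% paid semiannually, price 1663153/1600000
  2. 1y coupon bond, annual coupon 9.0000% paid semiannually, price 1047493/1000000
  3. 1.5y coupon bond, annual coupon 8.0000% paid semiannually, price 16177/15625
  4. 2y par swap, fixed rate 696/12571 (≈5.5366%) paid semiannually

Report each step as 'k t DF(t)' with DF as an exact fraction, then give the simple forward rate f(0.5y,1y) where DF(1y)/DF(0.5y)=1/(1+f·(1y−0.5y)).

1 1/2 9959/10000
2 1 1919/2000
3 3/2 9203/10000
4 2 2239/2500
f(0.5y,1y) = ((9959/10000)/(1919/2000) − 1)/(1/2) = 728/9595 ≈ 7.5873%

step 1 [0.5y] bond c/2=7/160: DF=(1663153/1600000 − 7/160·(0))/(1+7/160) = 9959/10000 ≈ 0.995900
step 2 [1y] bond c/2=9/200: DF=(1047493/1000000 − 9/200·(0.995900))/(1+9/200) = 1919/2000 ≈ 0.959500
step 3 [1.5y] bond c/2=1/25: DF=(16177/15625 − 1/25·(0.995900+0.959500))/(1+1/25) = 9203/10000 ≈ 0.920300
step 4 [2y] swap r/2=348/12571: DF=(1 − 348/12571·(0.995900+0.959500+0.920300))/(1+348/12571) = 2239/2500 ≈ 0.895600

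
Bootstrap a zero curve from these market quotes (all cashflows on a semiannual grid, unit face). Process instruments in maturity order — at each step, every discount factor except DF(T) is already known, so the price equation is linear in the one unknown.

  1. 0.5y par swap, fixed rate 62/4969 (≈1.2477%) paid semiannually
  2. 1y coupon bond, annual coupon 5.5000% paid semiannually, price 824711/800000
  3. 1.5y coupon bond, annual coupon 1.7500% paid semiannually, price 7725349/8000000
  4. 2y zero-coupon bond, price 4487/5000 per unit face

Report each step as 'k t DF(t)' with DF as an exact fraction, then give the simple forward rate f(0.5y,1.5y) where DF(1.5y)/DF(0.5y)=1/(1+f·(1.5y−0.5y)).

step 1 [0.5y] swap r/2=31/4969: DF=(1 − 31/4969·(0))/(1+31/4969) = 4969/5000 ≈ 0.993800
step 2 [1y] bond c/2=11/400: DF=(824711/800000 − 11/400·(0.993800))/(1+11/400) = 9767/10000 ≈ 0.976700
step 3 [1.5y] bond c/2=7/800: DF=(7725349/8000000 − 7/800·(0.993800+0.976700))/(1+7/800) = 4701/5000 ≈ 0.940200
step 4 [2y] zero: DF = P = 4487/5000 ≈ 0.897400

1 1/2 4969/5000
2 1 9767/10000
3 3/2 4701/5000
4 2 4487/5000
f(0.5y,1.5y) = ((4969/5000)/(4701/5000) − 1)/(1) = 268/4701 ≈ 5.7009%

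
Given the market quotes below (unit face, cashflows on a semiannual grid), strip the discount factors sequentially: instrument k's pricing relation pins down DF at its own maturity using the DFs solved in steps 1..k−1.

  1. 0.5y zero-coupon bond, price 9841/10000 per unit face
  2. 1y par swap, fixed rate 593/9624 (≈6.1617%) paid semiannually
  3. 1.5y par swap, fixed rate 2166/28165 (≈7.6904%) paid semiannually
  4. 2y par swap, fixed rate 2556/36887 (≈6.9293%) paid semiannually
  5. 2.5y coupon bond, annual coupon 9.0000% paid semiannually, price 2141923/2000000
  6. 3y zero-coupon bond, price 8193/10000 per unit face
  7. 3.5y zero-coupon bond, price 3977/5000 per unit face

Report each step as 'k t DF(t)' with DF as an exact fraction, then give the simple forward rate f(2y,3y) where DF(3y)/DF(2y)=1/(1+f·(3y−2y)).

1 1/2 9841/10000
2 1 9407/10000
3 3/2 8917/10000
4 2 4361/5000
5 5/2 433/500
6 3 8193/10000
7 7/2 3977/5000
f(2y,3y) = ((4361/5000)/(8193/10000) − 1)/(1) = 529/8193 ≈ 6.4567%

step 1 [0.5y] zero: DF = P = 9841/10000 ≈ 0.984100
step 2 [1y] swap r/2=593/19248: DF=(1 − 593/19248·(0.984100))/(1+593/19248) = 9407/10000 ≈ 0.940700
step 3 [1.5y] swap r/2=1083/28165: DF=(1 − 1083/28165·(0.984100+0.940700))/(1+1083/28165) = 8917/10000 ≈ 0.891700
step 4 [2y] swap r/2=1278/36887: DF=(1 − 1278/36887·(0.984100+0.940700+0.891700))/(1+1278/36887) = 4361/5000 ≈ 0.872200
step 5 [2.5y] bond c/2=9/200: DF=(2141923/2000000 − 9/200·(0.984100+0.940700+0.891700+0.872200))/(1+9/200) = 433/500 ≈ 0.866000
step 6 [3y] zero: DF = P = 8193/10000 ≈ 0.819300
step 7 [3.5y] zero: DF = P = 3977/5000 ≈ 0.795400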